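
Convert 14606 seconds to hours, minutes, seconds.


Hours: 14606 ÷ 3600 = 4 remainder 206
Minutes: 206 ÷ 60 = 3 remainder 26
Seconds: 26

4h 3m 26s


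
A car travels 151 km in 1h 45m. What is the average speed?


Distance: 151 km
Time: 1h 45m = 105 min = 105/60 = 7/4 hours
Speed = 151 ÷ (7/4) = 151 × 4 / 7 = 604/7 ≈ 86.3 km/h

86.3 km/h


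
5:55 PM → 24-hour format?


Input: 5:55 PM
PM: 5 + 12 = 17

17:55


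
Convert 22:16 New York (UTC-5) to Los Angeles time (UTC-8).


19:16

Time difference = UTC-8 - UTC-5 = -3 hours
New hour = (22 -3) mod 24
= 19 mod 24 = 19
Minutes unchanged → 19:16


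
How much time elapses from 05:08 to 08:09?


3h 1m

End time in minutes: 8×60 + 9 = 489
Start time in minutes: 5×60 + 8 = 308
Difference = 489 - 308 = 181 minutes
= 3 hours 1 minutes


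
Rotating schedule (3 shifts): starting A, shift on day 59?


Shifts: A, B, C
Start: A (index 0)
Day 59: (0 + 59 - 1) mod 3
= 58 mod 3
= 1
Index 1 → shift B

Shift B


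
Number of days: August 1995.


31 days

Month: August (month 8)
August has 31 days


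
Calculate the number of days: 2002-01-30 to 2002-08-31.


213 days

From January 30, 2002 to August 31, 2002
Rest of January 2002: 31 - 30 = 1
Full months: February 2002 28, March 31, April 30, May 31, June 30, July 31
Days into August 2002: 31
Total = 1 + 28 + 31 + 30 + 31 + 30 + 31 + 31 = 213 days


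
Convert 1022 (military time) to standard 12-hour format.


10:22 AM

Hour: 10
10 < 12 → AM


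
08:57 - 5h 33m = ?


03:24

Start: 537 minutes from midnight
Subtract: 333 minutes
Remaining: 537 - 333 = 204
Hours: 3, Minutes: 24


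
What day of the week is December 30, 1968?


Zeller's congruence:
q=30, m=12, k=68, j=19
h = (30 + ⌊13×13/5⌋ + 68 + ⌊68/4⌋ + ⌊19/4⌋ - 2×19) mod 7
= (30 + 33 + 68 + 17 + 4 - 38) mod 7
= 114 mod 7 = 2
h=2 → Monday

Monday


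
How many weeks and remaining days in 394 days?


Weeks: 394 ÷ 7 = 56 remainder 2

56 weeks 2 days


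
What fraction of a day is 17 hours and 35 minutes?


0.7326 (73.26%)

Total minutes: 17×60 + 35 = 1055
Day = 24×60 = 1440 minutes
Fraction = 1055/1440 ≈ 0.7326
As a percentage: 1055/1440 × 100 ≈ 73.26%


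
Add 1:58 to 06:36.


Start: 396 minutes from midnight
Add: 118 minutes
Total: 514 minutes
Hours: 514 ÷ 60 = 8 remainder 34

08:34


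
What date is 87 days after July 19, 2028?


Start: July 19, 2028
Add 87 days
July 19 → August 1: 31 - 19 + 1 = 13 days (87 - 13 = 74 left)
August 1 → September 1: 31 - 1 + 1 = 31 days (74 - 31 = 43 left)
September 1 → October 1: 30 - 1 + 1 = 30 days (43 - 30 = 13 left)
October 1 + 13 = October 14, 2028

October 14, 2028


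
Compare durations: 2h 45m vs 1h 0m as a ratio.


Duration 1: 165 minutes
Duration 2: 60 minutes
Ratio = 165:60
GCD = 15
Simplified = 11:4
As a decimal: 11/4 = 2.75

11:4 (2.75)


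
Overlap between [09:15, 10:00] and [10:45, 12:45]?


0 minutes

Meeting A: 555-600 (in minutes from midnight)
Meeting B: 645-765
Overlap start = max(555, 645) = 645
Overlap end = min(600, 765) = 600
Overlap = max(0, 600 - 645) = 0 min


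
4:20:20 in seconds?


Hours: 4 × 3600 = 14400
Minutes: 20 × 60 = 1200
Seconds: 20
Total = 14400 + 1200 + 20 = 15620

15620 seconds


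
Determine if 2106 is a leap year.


Rules: divisible by 4 AND (not by 100 OR by 400)
2106 ÷ 4 = 526 remainder 2 → not divisible by 4
Not divisible by 4 → not a leap year

No


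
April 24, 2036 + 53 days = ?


Start: April 24, 2036
Add 53 days
April 24 → May 1: 30 - 24 + 1 = 7 days (53 - 7 = 46 left)
May 1 → June 1: 31 - 1 + 1 = 31 days (46 - 31 = 15 left)
June 1 + 15 = June 16, 2036

June 16, 2036


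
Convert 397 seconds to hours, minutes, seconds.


Hours: 397 ÷ 3600 = 0 remainder 397
Minutes: 397 ÷ 60 = 6 remainder 37
Seconds: 37

0h 6m 37s


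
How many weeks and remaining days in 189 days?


Weeks: 189 ÷ 7 = 27 remainder 0

27 weeks 0 days


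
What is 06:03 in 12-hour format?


6:03 AM

Hour: 6
6 < 12 → AM


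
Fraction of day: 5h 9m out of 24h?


Total minutes: 5×60 + 9 = 309
Day = 24×60 = 1440 minutes
Fraction = 309/1440 ≈ 0.2146
As a percentage: 309/1440 × 100 ≈ 21.46%

0.2146 (21.46%)


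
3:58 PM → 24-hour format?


15:58

Input: 3:58 PM
PM: 3 + 12 = 15


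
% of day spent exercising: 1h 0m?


Time: 60 minutes
Day: 1440 minutes
Percentage = (60/1440) × 100 ≈ 4.2%

4.2%


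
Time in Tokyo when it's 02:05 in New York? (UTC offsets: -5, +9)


Time difference = UTC+9 - UTC-5 = +14 hours
New hour = (2 + 14) mod 24
= 16 mod 24 = 16
Minutes unchanged → 16:05

16:05


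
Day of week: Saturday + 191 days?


Start: Saturday (index 5)
(5 + 191) mod 7
= 196 mod 7
= 0
Index 0 → Monday

Monday


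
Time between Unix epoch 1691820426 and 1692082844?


262418 seconds (72.9 hours / 3.04 days)

Difference = 1692082844 - 1691820426 = 262418 seconds
In hours: 262418 / 3600 ≈ 72.9
In days: 262418 / 86400 ≈ 3.04


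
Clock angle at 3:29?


69.5°

Hour hand = 3×30 + 29×0.5 = 104.5°
Minute hand = 29×6 = 174°
Difference = |104.5 - 174| = 69.5°


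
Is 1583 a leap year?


Rules: divisible by 4 AND (not by 100 OR by 400)
1583 ÷ 4 = 395 remainder 3 → not divisible by 4
Not divisible by 4 → not a leap year

No


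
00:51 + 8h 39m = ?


09:30

Start: 51 minutes from midnight
Add: 519 minutes
Total: 570 minutes
Hours: 570 ÷ 60 = 9 remainder 30


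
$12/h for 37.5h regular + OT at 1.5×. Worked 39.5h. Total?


Regular: 37.5h × $12 = $450.00
Overtime: 39.5 - 37.5 = 2.0h
OT pay: 2.0h × $12 × 1.5 = $36.00
Total = $450.00 + $36.00 = $486.00

$486.00


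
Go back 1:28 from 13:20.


Start: 800 minutes from midnight
Subtract: 88 minutes
Remaining: 800 - 88 = 712
Hours: 11, Minutes: 52

11:52


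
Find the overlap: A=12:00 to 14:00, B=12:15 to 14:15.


105 minutes

Meeting A: 720-840 (in minutes from midnight)
Meeting B: 735-855
Overlap start = max(720, 735) = 735
Overlap end = min(840, 855) = 840
Overlap = max(0, 840 - 735) = 105 min


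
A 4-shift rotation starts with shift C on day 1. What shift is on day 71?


Shifts: A, B, C, D
Start: C (index 2)
Day 71: (2 + 71 - 1) mod 4
= 72 mod 4
= 0
Index 0 → shift A

Shift A


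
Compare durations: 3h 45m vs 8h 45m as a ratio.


Duration 1: 225 minutes
Duration 2: 525 minutes
Ratio = 225:525
GCD = 75
Simplified = 3:7
As a decimal: 3/7 ≈ 0.43

3:7 (0.43)


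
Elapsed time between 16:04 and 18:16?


2h 12m

End time in minutes: 18×60 + 16 = 1096
Start time in minutes: 16×60 + 4 = 964
Difference = 1096 - 964 = 132 minutes
= 2 hours 12 minutes


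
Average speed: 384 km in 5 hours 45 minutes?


66.8 km/h

Distance: 384 km
Time: 5h 45m = 345 min = 345/60 = 23/4 hours
Speed = 384 ÷ (23/4) = 384 × 4 / 23 = 1536/23 ≈ 66.8 km/h


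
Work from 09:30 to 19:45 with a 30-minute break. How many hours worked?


9h 45m (585 minutes)

Total time = (19×60+45) - (9×60+30)
= 1185 - 570 = 615 min
Minus break: 615 - 30 = 585 min
= 9h 45m


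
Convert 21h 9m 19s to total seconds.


76159 seconds

Hours: 21 × 3600 = 75600
Minutes: 9 × 60 = 540
Seconds: 19
Total = 75600 + 540 + 19 = 76159


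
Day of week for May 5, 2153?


Zeller's congruence:
q=5, m=5, k=53, j=21
h = (5 + ⌊13×6/5⌋ + 53 + ⌊53/4⌋ + ⌊21/4⌋ - 2×21) mod 7
= (5 + 15 + 53 + 13 + 5 - 42) mod 7
= 49 mod 7 = 0
h=0 → Saturday

Saturday


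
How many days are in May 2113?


31 days

Month: May (month 5)
May has 31 days


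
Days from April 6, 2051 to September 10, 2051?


From April 6, 2051 to September 10, 2051
Rest of April 2051: 30 - 6 = 24
Full months: May 31, June 30, July 31, August 31
Days into September 2051: 10
Total = 24 + 31 + 30 + 31 + 31 + 10 = 157 days

157 days


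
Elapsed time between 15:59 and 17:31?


1h 32m

End time in minutes: 17×60 + 31 = 1051
Start time in minutes: 15×60 + 59 = 959
Difference = 1051 - 959 = 92 minutes
= 1 hours 32 minutes


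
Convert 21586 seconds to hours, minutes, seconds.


5h 59m 46s

Hours: 21586 ÷ 3600 = 5 remainder 3586
Minutes: 3586 ÷ 60 = 59 remainder 46
Seconds: 46


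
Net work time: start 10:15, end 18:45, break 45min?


Total time = (18×60+45) - (10×60+15)
= 1125 - 615 = 510 min
Minus break: 510 - 45 = 465 min
= 7h 45m

7h 45m (465 minutes)


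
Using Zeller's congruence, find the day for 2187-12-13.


Zeller's congruence:
q=13, m=12, k=87, j=21
h = (13 + ⌊13×13/5⌋ + 87 + ⌊87/4⌋ + ⌊21/4⌋ - 2×21) mod 7
= (13 + 33 + 87 + 21 + 5 - 42) mod 7
= 117 mod 7 = 5
h=5 → Thursday

Thursday


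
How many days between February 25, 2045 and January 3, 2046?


From February 25, 2045 to January 3, 2046
Rest of February 2045: 28 - 25 = 3
Full months: March 31, April 30, May 31, June 30, July 31, August 31, September 30, October 31, November 30, December 31
Days into January 2046: 3
Total = 3 + 31 + 30 + 31 + 30 + 31 + 31 + 30 + 31 + 30 + 31 + 3 = 312 days

312 days


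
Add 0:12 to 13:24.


13:36

Start: 804 minutes from midnight
Add: 12 minutes
Total: 816 minutes
Hours: 816 ÷ 60 = 13 remainder 36


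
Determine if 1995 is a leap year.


No

Rules: divisible by 4 AND (not by 100 OR by 400)
1995 ÷ 4 = 498 remainder 3 → not divisible by 4
Not divisible by 4 → not a leap year


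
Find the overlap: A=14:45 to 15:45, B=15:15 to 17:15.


30 minutes

Meeting A: 885-945 (in minutes from midnight)
Meeting B: 915-1035
Overlap start = max(885, 915) = 915
Overlap end = min(945, 1035) = 945
Overlap = max(0, 945 - 915) = 30 min


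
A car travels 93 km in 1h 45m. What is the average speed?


53.1 km/h

Distance: 93 km
Time: 1h 45m = 105 min = 105/60 = 7/4 hours
Speed = 93 ÷ (7/4) = 93 × 4 / 7 = 372/7 ≈ 53.1 km/h


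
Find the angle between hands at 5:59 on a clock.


174.5°

Hour hand = 5×30 + 59×0.5 = 179.5°
Minute hand = 59×6 = 354°
Difference = |179.5 - 354| = 174.5°


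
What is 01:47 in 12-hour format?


Hour: 1
1 < 12 → AM

1:47 AM


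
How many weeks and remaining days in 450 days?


Weeks: 450 ÷ 7 = 64 remainder 2

64 weeks 2 days


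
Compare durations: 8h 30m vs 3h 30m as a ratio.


17:7 (2.43)

Duration 1: 510 minutes
Duration 2: 210 minutes
Ratio = 510:210
GCD = 30
Simplified = 17:7
As a decimal: 17/7 ≈ 2.43


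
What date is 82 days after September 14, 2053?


Start: September 14, 2053
Add 82 days
September 14 → October 1: 30 - 14 + 1 = 17 days (82 - 17 = 65 left)
October 1 → November 1: 31 - 1 + 1 = 31 days (65 - 31 = 34 left)
November 1 → December 1: 30 - 1 + 1 = 30 days (34 - 30 = 4 left)
December 1 + 4 = December 5, 2053

December 5, 2053


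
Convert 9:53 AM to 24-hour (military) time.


09:53

Input: 9:53 AM
AM hour stays: 9


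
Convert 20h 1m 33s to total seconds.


72093 seconds

Hours: 20 × 3600 = 72000
Minutes: 1 × 60 = 60
Seconds: 33
Total = 72000 + 60 + 33 = 72093


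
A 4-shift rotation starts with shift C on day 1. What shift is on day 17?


Shifts: A, B, C, D
Start: C (index 2)
Day 17: (2 + 17 - 1) mod 4
= 18 mod 4
= 2
Index 2 → shift C

Shift C


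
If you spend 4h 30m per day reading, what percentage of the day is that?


18.8%

Time: 270 minutes
Day: 1440 minutes
Percentage = (270/1440) × 100 ≈ 18.8%


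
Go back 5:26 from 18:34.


Start: 1114 minutes from midnight
Subtract: 326 minutes
Remaining: 1114 - 326 = 788
Hours: 13, Minutes: 8

13:08


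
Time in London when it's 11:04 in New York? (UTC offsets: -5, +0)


16:04

Time difference = UTC+0 - UTC-5 = +5 hours
New hour = (11 + 5) mod 24
= 16 mod 24 = 16
Minutes unchanged → 16:04


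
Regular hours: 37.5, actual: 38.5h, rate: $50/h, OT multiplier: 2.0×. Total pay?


Regular: 37.5h × $50 = $1875.00
Overtime: 38.5 - 37.5 = 1.0h
OT pay: 1.0h × $50 × 2.0 = $100.00
Total = $1875.00 + $100.00 = $1975.00

$1975.00


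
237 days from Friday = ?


Thursday

Start: Friday (index 4)
(4 + 237) mod 7
= 241 mod 7
= 3
Index 3 → Thursday


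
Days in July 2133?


Month: July (month 7)
July has 31 days

31 days


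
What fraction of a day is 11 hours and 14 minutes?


0.4681 (46.81%)

Total minutes: 11×60 + 14 = 674
Day = 24×60 = 1440 minutes
Fraction = 674/1440 ≈ 0.4681
As a percentage: 674/1440 × 100 ≈ 46.81%


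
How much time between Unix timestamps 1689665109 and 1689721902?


Difference = 1689721902 - 1689665109 = 56793 seconds
In hours: 56793 / 3600 ≈ 15.8
In days: 56793 / 86400 ≈ 0.66

56793 seconds (15.8 hours / 0.66 days)


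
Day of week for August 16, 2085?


Thursday

Zeller's congruence:
q=16, m=8, k=85, j=20
h = (16 + ⌊13×9/5⌋ + 85 + ⌊85/4⌋ + ⌊20/4⌋ - 2×20) mod 7
= (16 + 23 + 85 + 21 + 5 - 40) mod 7
= 110 mod 7 = 5
h=5 → Thursday


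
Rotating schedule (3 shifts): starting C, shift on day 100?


Shifts: A, B, C
Start: C (index 2)
Day 100: (2 + 100 - 1) mod 3
= 101 mod 3
= 2
Index 2 → shift C

Shift C


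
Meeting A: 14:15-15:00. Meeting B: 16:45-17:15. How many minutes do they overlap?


Meeting A: 855-900 (in minutes from midnight)
Meeting B: 1005-1035
Overlap start = max(855, 1005) = 1005
Overlap end = min(900, 1035) = 900
Overlap = max(0, 900 - 1005) = 0 min

0 minutes


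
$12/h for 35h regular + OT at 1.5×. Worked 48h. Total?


Regular: 35h × $12 = $420.00
Overtime: 48 - 35 = 13h
OT pay: 13h × $12 × 1.5 = $234.00
Total = $420.00 + $234.00 = $654.00

$654.00


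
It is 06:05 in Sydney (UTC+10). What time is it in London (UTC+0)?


Time difference = UTC+0 - UTC+10 = -10 hours
New hour = (6 -10) mod 24
= -4 mod 24 = 20
Minutes unchanged → 20:05; -4 < 0 → previous day

20:05 (previous day)


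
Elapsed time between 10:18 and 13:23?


End time in minutes: 13×60 + 23 = 803
Start time in minutes: 10×60 + 18 = 618
Difference = 803 - 618 = 185 minutes
= 3 hours 5 minutes

3h 5m


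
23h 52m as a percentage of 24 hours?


0.9944 (99.44%)

Total minutes: 23×60 + 52 = 1432
Day = 24×60 = 1440 minutes
Fraction = 1432/1440 ≈ 0.9944
As a percentage: 1432/1440 × 100 ≈ 99.44%


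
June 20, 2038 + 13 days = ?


July 3, 2038

Start: June 20, 2038
Add 13 days
June 20 → July 1: 30 - 20 + 1 = 11 days (13 - 11 = 2 left)
July 1 + 2 = July 3, 2038


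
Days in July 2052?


31 days

Month: July (month 7)
July has 31 days


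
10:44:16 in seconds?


38656 seconds

Hours: 10 × 3600 = 36000
Minutes: 44 × 60 = 2640
Seconds: 16
Total = 36000 + 2640 + 16 = 38656


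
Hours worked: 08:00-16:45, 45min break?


Total time = (16×60+45) - (8×60+0)
= 1005 - 480 = 525 min
Minus break: 525 - 45 = 480 min
= 8h 0m

8h 0m (480 minutes)


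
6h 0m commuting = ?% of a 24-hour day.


25.0%

Time: 360 minutes
Day: 1440 minutes
Percentage = (360/1440) × 100 = 25.0%


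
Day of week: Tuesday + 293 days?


Monday

Start: Tuesday (index 1)
(1 + 293) mod 7
= 294 mod 7
= 0
Index 0 → Monday


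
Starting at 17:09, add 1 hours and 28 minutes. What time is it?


Start: 1029 minutes from midnight
Add: 88 minutes
Total: 1117 minutes
Hours: 1117 ÷ 60 = 18 remainder 37

18:37


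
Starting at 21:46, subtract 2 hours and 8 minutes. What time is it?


19:38

Start: 1306 minutes from midnight
Subtract: 128 minutes
Remaining: 1306 - 128 = 1178
Hours: 19, Minutes: 38


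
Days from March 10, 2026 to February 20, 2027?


From March 10, 2026 to February 20, 2027
Rest of March 2026: 31 - 10 = 21
Full months: April 30, May 31, June 30, July 31, August 31, September 30, October 31, November 30, December 31, January 31
Days into February 2027: 20
Total = 21 + 30 + 31 + 30 + 31 + 31 + 30 + 31 + 30 + 31 + 31 + 20 = 347 days

347 days


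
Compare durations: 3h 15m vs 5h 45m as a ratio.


Duration 1: 195 minutes
Duration 2: 345 minutes
Ratio = 195:345
GCD = 15
Simplified = 13:23
As a decimal: 13/23 ≈ 0.57

13:23 (0.57)


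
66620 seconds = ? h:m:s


18h 30m 20s

Hours: 66620 ÷ 3600 = 18 remainder 1820
Minutes: 1820 ÷ 60 = 30 remainder 20
Seconds: 20


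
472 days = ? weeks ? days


Weeks: 472 ÷ 7 = 67 remainder 3

67 weeks 3 days


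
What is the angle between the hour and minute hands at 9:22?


149.0°

Hour hand = 9×30 + 22×0.5 = 281.0°
Minute hand = 22×6 = 132°
Difference = |281.0 - 132| = 149.0°


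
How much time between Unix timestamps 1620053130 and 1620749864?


Difference = 1620749864 - 1620053130 = 696734 seconds
In hours: 696734 / 3600 ≈ 193.5
In days: 696734 / 86400 ≈ 8.06

696734 seconds (193.5 hours / 8.06 days)


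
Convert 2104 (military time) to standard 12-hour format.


9:04 PM

Hour: 21
21 - 12 = 9 → PM


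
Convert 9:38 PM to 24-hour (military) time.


Input: 9:38 PM
PM: 9 + 12 = 21

21:38


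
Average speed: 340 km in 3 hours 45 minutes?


90.7 km/h

Distance: 340 km
Time: 3h 45m = 225 min = 225/60 = 15/4 hours
Speed = 340 ÷ (15/4) = 340 × 4 / 15 = 1360/15 ≈ 90.7 km/h


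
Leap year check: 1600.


Rules: divisible by 4 AND (not by 100 OR by 400)
1600 ÷ 4 = 400 exactly → divisible by 4
1600 ÷ 100 = 16 exactly → divisible by 100
1600 ÷ 400 = 4 exactly → divisible by 400
Divisible by 400 → leap year

Yes


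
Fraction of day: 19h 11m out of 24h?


0.7993 (79.93%)

Total minutes: 19×60 + 11 = 1151
Day = 24×60 = 1440 minutes
Fraction = 1151/1440 ≈ 0.7993
As a percentage: 1151/1440 × 100 ≈ 79.93%


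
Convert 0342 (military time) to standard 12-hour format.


Hour: 3
3 < 12 → AM

3:42 AM


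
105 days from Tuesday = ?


Start: Tuesday (index 1)
(1 + 105) mod 7
= 106 mod 7
= 1
Index 1 → Tuesday

Tuesday


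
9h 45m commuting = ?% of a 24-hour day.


40.6%

Time: 585 minutes
Day: 1440 minutes
Percentage = (585/1440) × 100 ≈ 40.6%


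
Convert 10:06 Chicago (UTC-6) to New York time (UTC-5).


11:06

Time difference = UTC-5 - UTC-6 = +1 hours
New hour = (10 + 1) mod 24
= 11 mod 24 = 11
Minutes unchanged → 11:06


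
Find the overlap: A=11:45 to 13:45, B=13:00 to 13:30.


Meeting A: 705-825 (in minutes from midnight)
Meeting B: 780-810
Overlap start = max(705, 780) = 780
Overlap end = min(825, 810) = 810
Overlap = max(0, 810 - 780) = 30 min

30 minutes


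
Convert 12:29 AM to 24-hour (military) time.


00:29

Input: 12:29 AM
12 AM → 00 (midnight)


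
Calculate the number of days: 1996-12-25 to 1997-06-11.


168 days

From December 25, 1996 to June 11, 1997
Rest of December 1996: 31 - 25 = 6
Full months: January 31, February 1997 28, March 31, April 30, May 31
Days into June 1997: 11
Total = 6 + 31 + 28 + 31 + 30 + 31 + 11 = 168 days


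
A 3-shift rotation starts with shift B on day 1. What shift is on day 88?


Shift B

Shifts: A, B, C
Start: B (index 1)
Day 88: (1 + 88 - 1) mod 3
= 88 mod 3
= 1
Index 1 → shift B


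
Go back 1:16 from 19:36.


Start: 1176 minutes from midnight
Subtract: 76 minutes
Remaining: 1176 - 76 = 1100
Hours: 18, Minutes: 20

18:20


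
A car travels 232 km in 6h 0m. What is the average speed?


38.7 km/h

Distance: 232 km
Time: 6 hours
Speed = 232 / 6 ≈ 38.7 km/h


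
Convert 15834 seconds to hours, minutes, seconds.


Hours: 15834 ÷ 3600 = 4 remainder 1434
Minutes: 1434 ÷ 60 = 23 remainder 54
Seconds: 54

4h 23m 54s


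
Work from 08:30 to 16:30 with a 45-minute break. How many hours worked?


7h 15m (435 minutes)

Total time = (16×60+30) - (8×60+30)
= 990 - 510 = 480 min
Minus break: 480 - 45 = 435 min
= 7h 15m


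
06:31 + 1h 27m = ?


07:58

Start: 391 minutes from midnight
Add: 87 minutes
Total: 478 minutes
Hours: 478 ÷ 60 = 7 remainder 58


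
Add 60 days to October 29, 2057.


Start: October 29, 2057
Add 60 days
October 29 → November 1: 31 - 29 + 1 = 3 days (60 - 3 = 57 left)
November 1 → December 1: 30 - 1 + 1 = 30 days (57 - 30 = 27 left)
December 1 + 27 = December 28, 2057

December 28, 2057


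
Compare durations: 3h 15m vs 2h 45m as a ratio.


13:11 (1.18)

Duration 1: 195 minutes
Duration 2: 165 minutes
Ratio = 195:165
GCD = 15
Simplified = 13:11
As a decimal: 13/11 ≈ 1.18


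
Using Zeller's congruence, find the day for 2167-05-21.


Zeller's congruence:
q=21, m=5, k=67, j=21
h = (21 + ⌊13×6/5⌋ + 67 + ⌊67/4⌋ + ⌊21/4⌋ - 2×21) mod 7
= (21 + 15 + 67 + 16 + 5 - 42) mod 7
= 82 mod 7 = 5
h=5 → Thursday

Thursday


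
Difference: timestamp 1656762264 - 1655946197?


Difference = 1656762264 - 1655946197 = 816067 seconds
In hours: 816067 / 3600 ≈ 226.7
In days: 816067 / 86400 ≈ 9.45

816067 seconds (226.7 hours / 9.45 days)


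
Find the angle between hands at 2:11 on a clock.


0.5°

Hour hand = 2×30 + 11×0.5 = 65.5°
Minute hand = 11×6 = 66°
Difference = |65.5 - 66| = 0.5°


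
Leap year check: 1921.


No

Rules: divisible by 4 AND (not by 100 OR by 400)
1921 ÷ 4 = 480 remainder 1 → not divisible by 4
Not divisible by 4 → not a leap year


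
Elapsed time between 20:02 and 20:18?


0h 16m

End time in minutes: 20×60 + 18 = 1218
Start time in minutes: 20×60 + 2 = 1202
Difference = 1218 - 1202 = 16 minutes
= 0 hours 16 minutes


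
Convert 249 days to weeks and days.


Weeks: 249 ÷ 7 = 35 remainder 4

35 weeks 4 days


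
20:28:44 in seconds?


73724 seconds

Hours: 20 × 3600 = 72000
Minutes: 28 × 60 = 1680
Seconds: 44
Total = 72000 + 1680 + 44 = 73724


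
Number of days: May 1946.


31 days

Month: May (month 5)
May has 31 days


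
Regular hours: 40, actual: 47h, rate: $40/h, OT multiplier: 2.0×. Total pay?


Regular: 40h × $40 = $1600.00
Overtime: 47 - 40 = 7h
OT pay: 7h × $40 × 2.0 = $560.00
Total = $1600.00 + $560.00 = $2160.00

$2160.00


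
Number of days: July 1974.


Month: July (month 7)
July has 31 days

31 days


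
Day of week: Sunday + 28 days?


Start: Sunday (index 6)
(6 + 28) mod 7
= 34 mod 7
= 6
Index 6 → Sunday

Sunday


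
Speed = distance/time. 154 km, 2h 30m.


Distance: 154 km
Time: 2h 30m = 150 min = 150/60 = 5/2 hours
Speed = 154 ÷ (5/2) = 154 × 2 / 5 = 308/5 = 61.6 km/h

61.6 km/h


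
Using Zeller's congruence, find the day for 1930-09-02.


Tuesday

Zeller's congruence:
q=2, m=9, k=30, j=19
h = (2 + ⌊13×10/5⌋ + 30 + ⌊30/4⌋ + ⌊19/4⌋ - 2×19) mod 7
= (2 + 26 + 30 + 7 + 4 - 38) mod 7
= 31 mod 7 = 3
h=3 → Tuesday


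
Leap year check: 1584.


Yes

Rules: divisible by 4 AND (not by 100 OR by 400)
1584 ÷ 4 = 396 exactly → divisible by 4
1584 ÷ 100 = 15 remainder 84 → not divisible by 100
Divisible by 4 but not by 100 → leap year


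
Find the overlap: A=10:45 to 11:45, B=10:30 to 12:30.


60 minutes

Meeting A: 645-705 (in minutes from midnight)
Meeting B: 630-750
Overlap start = max(645, 630) = 645
Overlap end = min(705, 750) = 705
Overlap = max(0, 705 - 645) = 60 min


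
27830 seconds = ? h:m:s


Hours: 27830 ÷ 3600 = 7 remainder 2630
Minutes: 2630 ÷ 60 = 43 remainder 50
Seconds: 50

7h 43m 50s


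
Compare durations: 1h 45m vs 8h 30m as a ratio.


Duration 1: 105 minutes
Duration 2: 510 minutes
Ratio = 105:510
GCD = 15
Simplified = 7:34
As a decimal: 7/34 ≈ 0.21

7:34 (0.21)


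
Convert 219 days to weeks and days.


31 weeks 2 days

Weeks: 219 ÷ 7 = 31 remainder 2


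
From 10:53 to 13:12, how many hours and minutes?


End time in minutes: 13×60 + 12 = 792
Start time in minutes: 10×60 + 53 = 653
Difference = 792 - 653 = 139 minutes
= 2 hours 19 minutes

2h 19m


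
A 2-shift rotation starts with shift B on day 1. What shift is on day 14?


Shifts: A, B
Start: B (index 1)
Day 14: (1 + 14 - 1) mod 2
= 14 mod 2
= 0
Index 0 → shift A

Shift A


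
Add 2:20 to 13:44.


Start: 824 minutes from midnight
Add: 140 minutes
Total: 964 minutes
Hours: 964 ÷ 60 = 16 remainder 4

16:04


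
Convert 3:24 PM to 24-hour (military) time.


15:24

Input: 3:24 PM
PM: 3 + 12 = 15


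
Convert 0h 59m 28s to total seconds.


3568 seconds

Hours: 0 × 3600 = 0
Minutes: 59 × 60 = 3540
Seconds: 28
Total = 0 + 3540 + 28 = 3568


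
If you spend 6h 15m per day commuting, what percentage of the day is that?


Time: 375 minutes
Day: 1440 minutes
Percentage = (375/1440) × 100 ≈ 26.0%

26.0%


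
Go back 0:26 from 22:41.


22:15

Start: 1361 minutes from midnight
Subtract: 26 minutes
Remaining: 1361 - 26 = 1335
Hours: 22, Minutes: 15


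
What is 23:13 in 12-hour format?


Hour: 23
23 - 12 = 11 → PM

11:13 PM


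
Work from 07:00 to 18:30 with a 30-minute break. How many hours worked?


Total time = (18×60+30) - (7×60+0)
= 1110 - 420 = 690 min
Minus break: 690 - 30 = 660 min
= 11h 0m

11h 0m (660 minutes)


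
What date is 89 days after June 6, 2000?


Start: June 6, 2000
Add 89 days
June 6 → July 1: 30 - 6 + 1 = 25 days (89 - 25 = 64 left)
July 1 → August 1: 31 - 1 + 1 = 31 days (64 - 31 = 33 left)
August 1 → September 1: 31 - 1 + 1 = 31 days (33 - 31 = 2 left)
September 1 + 2 = September 3, 2000

September 3, 2000


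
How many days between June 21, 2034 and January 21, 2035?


From June 21, 2034 to January 21, 2035
Rest of June 2034: 30 - 21 = 9
Full months: July 31, August 31, September 30, October 31, November 30, December 31
Days into January 2035: 21
Total = 9 + 31 + 31 + 30 + 31 + 30 + 31 + 21 = 214 days

214 days


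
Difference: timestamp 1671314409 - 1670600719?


713690 seconds (198.2 hours / 8.26 days)

Difference = 1671314409 - 1670600719 = 713690 seconds
In hours: 713690 / 3600 ≈ 198.2
In days: 713690 / 86400 ≈ 8.26


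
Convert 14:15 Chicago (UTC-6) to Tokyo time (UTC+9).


05:15 (next day)

Time difference = UTC+9 - UTC-6 = +15 hours
New hour = (14 + 15) mod 24
= 29 mod 24 = 5
Minutes unchanged → 05:15; 29 ≥ 24 → next day


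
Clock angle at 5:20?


40.0°

Hour hand = 5×30 + 20×0.5 = 160.0°
Minute hand = 20×6 = 120°
Difference = |160.0 - 120| = 40.0°


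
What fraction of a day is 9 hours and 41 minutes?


0.4035 (40.35%)

Total minutes: 9×60 + 41 = 581
Day = 24×60 = 1440 minutes
Fraction = 581/1440 ≈ 0.4035
As a percentage: 581/1440 × 100 ≈ 40.35%


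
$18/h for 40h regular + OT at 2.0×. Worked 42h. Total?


$792.00

Regular: 40h × $18 = $720.00
Overtime: 42 - 40 = 2h
OT pay: 2h × $18 × 2.0 = $72.00
Total = $720.00 + $72.00 = $792.00


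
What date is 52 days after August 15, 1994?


October 6, 1994

Start: August 15, 1994
Add 52 days
August 15 → September 1: 31 - 15 + 1 = 17 days (52 - 17 = 35 left)
September 1 → October 1: 30 - 1 + 1 = 30 days (35 - 30 = 5 left)
October 1 + 5 = October 6, 1994


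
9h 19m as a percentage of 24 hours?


0.3882 (38.82%)

Total minutes: 9×60 + 19 = 559
Day = 24×60 = 1440 minutes
Fraction = 559/1440 ≈ 0.3882
As a percentage: 559/1440 × 100 ≈ 38.82%


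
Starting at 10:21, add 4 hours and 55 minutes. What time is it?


15:16

Start: 621 minutes from midnight
Add: 295 minutes
Total: 916 minutes
Hours: 916 ÷ 60 = 15 remainder 16


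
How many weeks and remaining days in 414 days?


Weeks: 414 ÷ 7 = 59 remainder 1

59 weeks 1 days


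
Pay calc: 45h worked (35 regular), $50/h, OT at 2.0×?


$2750.00

Regular: 35h × $50 = $1750.00
Overtime: 45 - 35 = 10h
OT pay: 10h × $50 × 2.0 = $1000.00
Total = $1750.00 + $1000.00 = $2750.00


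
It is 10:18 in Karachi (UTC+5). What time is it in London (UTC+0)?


05:18

Time difference = UTC+0 - UTC+5 = -5 hours
New hour = (10 -5) mod 24
= 5 mod 24 = 5
Minutes unchanged → 05:18


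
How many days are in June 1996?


Month: June (month 6)
June has 30 days

30 days


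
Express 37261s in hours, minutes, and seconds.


10h 21m 1s

Hours: 37261 ÷ 3600 = 10 remainder 1261
Minutes: 1261 ÷ 60 = 21 remainder 1
Seconds: 1


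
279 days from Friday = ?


Thursday

Start: Friday (index 4)
(4 + 279) mod 7
= 283 mod 7
= 3
Index 3 → Thursday


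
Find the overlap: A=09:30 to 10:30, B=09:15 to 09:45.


15 minutes

Meeting A: 570-630 (in minutes from midnight)
Meeting B: 555-585
Overlap start = max(570, 555) = 570
Overlap end = min(630, 585) = 585
Overlap = max(0, 585 - 570) = 15 min


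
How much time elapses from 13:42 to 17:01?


3h 19m

End time in minutes: 17×60 + 1 = 1021
Start time in minutes: 13×60 + 42 = 822
Difference = 1021 - 822 = 199 minutes
= 3 hours 19 minutes


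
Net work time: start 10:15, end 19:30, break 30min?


8h 45m (525 minutes)

Total time = (19×60+30) - (10×60+15)
= 1170 - 615 = 555 min
Minus break: 555 - 30 = 525 min
= 8h 45m


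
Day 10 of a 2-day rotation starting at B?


Shifts: A, B
Start: B (index 1)
Day 10: (1 + 10 - 1) mod 2
= 10 mod 2
= 0
Index 0 → shift A

Shift A


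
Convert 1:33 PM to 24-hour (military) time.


13:33

Input: 1:33 PM
PM: 1 + 12 = 13


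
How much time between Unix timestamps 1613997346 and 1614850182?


Difference = 1614850182 - 1613997346 = 852836 seconds
In hours: 852836 / 3600 ≈ 236.9
In days: 852836 / 86400 ≈ 9.87

852836 seconds (236.9 hours / 9.87 days)


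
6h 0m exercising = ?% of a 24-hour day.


25.0%

Time: 360 minutes
Day: 1440 minutes
Percentage = (360/1440) × 100 = 25.0%


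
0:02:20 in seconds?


140 seconds

Hours: 0 × 3600 = 0
Minutes: 2 × 60 = 120
Seconds: 20
Total = 0 + 120 + 20 = 140


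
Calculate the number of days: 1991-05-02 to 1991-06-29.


From May 2, 1991 to June 29, 1991
Rest of May 1991: 31 - 2 = 29
Days into June 1991: 29
Total = 29 + 29 = 58 days

58 days


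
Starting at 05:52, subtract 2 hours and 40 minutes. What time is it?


03:12

Start: 352 minutes from midnight
Subtract: 160 minutes
Remaining: 352 - 160 = 192
Hours: 3, Minutes: 12


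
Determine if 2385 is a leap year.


No

Rules: divisible by 4 AND (not by 100 OR by 400)
2385 ÷ 4 = 596 remainder 1 → not divisible by 4
Not divisible by 4 → not a leap year


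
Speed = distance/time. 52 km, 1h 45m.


29.7 km/h

Distance: 52 km
Time: 1h 45m = 105 min = 105/60 = 7/4 hours
Speed = 52 ÷ (7/4) = 52 × 4 / 7 = 208/7 ≈ 29.7 km/h


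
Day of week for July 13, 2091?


Friday

Zeller's congruence:
q=13, m=7, k=91, j=20
h = (13 + ⌊13×8/5⌋ + 91 + ⌊91/4⌋ + ⌊20/4⌋ - 2×20) mod 7
= (13 + 20 + 91 + 22 + 5 - 40) mod 7
= 111 mod 7 = 6
h=6 → Friday


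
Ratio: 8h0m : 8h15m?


32:33 (0.97)

Duration 1: 480 minutes
Duration 2: 495 minutes
Ratio = 480:495
GCD = 15
Simplified = 32:33
As a decimal: 32/33 ≈ 0.97


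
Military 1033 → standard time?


10:33 AM

Hour: 10
10 < 12 → AM


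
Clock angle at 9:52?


Hour hand = 9×30 + 52×0.5 = 296.0°
Minute hand = 52×6 = 312°
Difference = |296.0 - 312| = 16.0°

16.0°


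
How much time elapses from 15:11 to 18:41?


3h 30m

End time in minutes: 18×60 + 41 = 1121
Start time in minutes: 15×60 + 11 = 911
Difference = 1121 - 911 = 210 minutes
= 3 hours 30 minutes


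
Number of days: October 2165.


31 days

Month: October (month 10)
October has 31 days


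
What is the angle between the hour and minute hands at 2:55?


117.5°

Hour hand = 2×30 + 55×0.5 = 87.5°
Minute hand = 55×6 = 330°
Difference = |87.5 - 330| = 242.5°
Since > 180°: 360 - 242.5 = 117.5°


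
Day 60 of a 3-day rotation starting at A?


Shifts: A, B, C
Start: A (index 0)
Day 60: (0 + 60 - 1) mod 3
= 59 mod 3
= 2
Index 2 → shift C

Shift C


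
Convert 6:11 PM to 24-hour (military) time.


Input: 6:11 PM
PM: 6 + 12 = 18

18:11


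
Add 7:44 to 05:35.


Start: 335 minutes from midnight
Add: 464 minutes
Total: 799 minutes
Hours: 799 ÷ 60 = 13 remainder 19

13:19


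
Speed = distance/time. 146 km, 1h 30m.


Distance: 146 km
Time: 1h 30m = 90 min = 90/60 = 3/2 hours
Speed = 146 ÷ (3/2) = 146 × 2 / 3 = 292/3 ≈ 97.3 km/h

97.3 km/h


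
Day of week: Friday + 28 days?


Friday

Start: Friday (index 4)
(4 + 28) mod 7
= 32 mod 7
= 4
Index 4 → Friday


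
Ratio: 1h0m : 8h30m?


2:17 (0.12)

Duration 1: 60 minutes
Duration 2: 510 minutes
Ratio = 60:510
GCD = 30
Simplified = 2:17
As a decimal: 2/17 ≈ 0.12


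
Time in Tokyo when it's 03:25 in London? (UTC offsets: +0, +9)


Time difference = UTC+9 - UTC+0 = +9 hours
New hour = (3 + 9) mod 24
= 12 mod 24 = 12
Minutes unchanged → 12:25

12:25


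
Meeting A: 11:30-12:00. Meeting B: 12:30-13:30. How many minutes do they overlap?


Meeting A: 690-720 (in minutes from midnight)
Meeting B: 750-810
Overlap start = max(690, 750) = 750
Overlap end = min(720, 810) = 720
Overlap = max(0, 720 - 750) = 0 min

0 minutes


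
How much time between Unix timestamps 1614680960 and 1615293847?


Difference = 1615293847 - 1614680960 = 612887 seconds
In hours: 612887 / 3600 ≈ 170.2
In days: 612887 / 86400 ≈ 7.09

612887 seconds (170.2 hours / 7.09 days)


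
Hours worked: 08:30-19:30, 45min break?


Total time = (19×60+30) - (8×60+30)
= 1170 - 510 = 660 min
Minus break: 660 - 45 = 615 min
= 10h 15m

10h 15m (615 minutes)


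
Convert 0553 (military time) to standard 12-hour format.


Hour: 5
5 < 12 → AM

5:53 AM


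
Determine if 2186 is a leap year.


No

Rules: divisible by 4 AND (not by 100 OR by 400)
2186 ÷ 4 = 546 remainder 2 → not divisible by 4
Not divisible by 4 → not a leap year


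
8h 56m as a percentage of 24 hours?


Total minutes: 8×60 + 56 = 536
Day = 24×60 = 1440 minutes
Fraction = 536/1440 ≈ 0.3722
As a percentage: 536/1440 × 100 ≈ 37.22%

0.3722 (37.22%)


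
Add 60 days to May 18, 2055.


Start: May 18, 2055
Add 60 days
May 18 → June 1: 31 - 18 + 1 = 14 days (60 - 14 = 46 left)
June 1 → July 1: 30 - 1 + 1 = 30 days (46 - 30 = 16 left)
July 1 + 16 = July 17, 2055

July 17, 2055


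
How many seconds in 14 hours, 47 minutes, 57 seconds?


Hours: 14 × 3600 = 50400
Minutes: 47 × 60 = 2820
Seconds: 57
Total = 50400 + 2820 + 57 = 53277

53277 seconds


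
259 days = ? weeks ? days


Weeks: 259 ÷ 7 = 37 remainder 0

37 weeks 0 days


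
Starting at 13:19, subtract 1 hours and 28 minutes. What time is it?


Start: 799 minutes from midnight
Subtract: 88 minutes
Remaining: 799 - 88 = 711
Hours: 11, Minutes: 51

11:51


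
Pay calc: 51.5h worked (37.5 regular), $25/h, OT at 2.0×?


Regular: 37.5h × $25 = $937.50
Overtime: 51.5 - 37.5 = 14.0h
OT pay: 14.0h × $25 × 2.0 = $700.00
Total = $937.50 + $700.00 = $1637.50

$1637.50


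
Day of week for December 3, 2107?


Saturday

Zeller's congruence:
q=3, m=12, k=7, j=21
h = (3 + ⌊13×13/5⌋ + 7 + ⌊7/4⌋ + ⌊21/4⌋ - 2×21) mod 7
= (3 + 33 + 7 + 1 + 5 - 42) mod 7
= 7 mod 7 = 0
h=0 → Saturday


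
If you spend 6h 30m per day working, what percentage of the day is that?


Time: 390 minutes
Day: 1440 minutes
Percentage = (390/1440) × 100 ≈ 27.1%

27.1%


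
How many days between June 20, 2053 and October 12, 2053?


From June 20, 2053 to October 12, 2053
Rest of June 2053: 30 - 20 = 10
Full months: July 31, August 31, September 30
Days into October 2053: 12
Total = 10 + 31 + 31 + 30 + 12 = 114 days

114 days


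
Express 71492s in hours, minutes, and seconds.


Hours: 71492 ÷ 3600 = 19 remainder 3092
Minutes: 3092 ÷ 60 = 51 remainder 32
Seconds: 32

19h 51m 32s


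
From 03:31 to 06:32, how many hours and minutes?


End time in minutes: 6×60 + 32 = 392
Start time in minutes: 3×60 + 31 = 211
Difference = 392 - 211 = 181 minutes
= 3 hours 1 minutes

3h 1m


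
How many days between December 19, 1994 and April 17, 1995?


119 days

From December 19, 1994 to April 17, 1995
Rest of December 1994: 31 - 19 = 12
Full months: January 31, February 1995 28, March 31
Days into April 1995: 17
Total = 12 + 31 + 28 + 31 + 17 = 119 days


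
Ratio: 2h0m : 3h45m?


8:15 (0.53)

Duration 1: 120 minutes
Duration 2: 225 minutes
Ratio = 120:225
GCD = 15
Simplified = 8:15
As a decimal: 8/15 ≈ 0.53


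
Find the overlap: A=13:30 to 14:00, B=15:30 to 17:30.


0 minutes

Meeting A: 810-840 (in minutes from midnight)
Meeting B: 930-1050
Overlap start = max(810, 930) = 930
Overlap end = min(840, 1050) = 840
Overlap = max(0, 840 - 930) = 0 min


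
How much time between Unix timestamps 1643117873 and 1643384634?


Difference = 1643384634 - 1643117873 = 266761 seconds
In hours: 266761 / 3600 ≈ 74.1
In days: 266761 / 86400 ≈ 3.09

266761 seconds (74.1 hours / 3.09 days)


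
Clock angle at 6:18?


81.0°

Hour hand = 6×30 + 18×0.5 = 189.0°
Minute hand = 18×6 = 108°
Difference = |189.0 - 108| = 81.0°


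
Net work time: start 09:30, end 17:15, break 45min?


Total time = (17×60+15) - (9×60+30)
= 1035 - 570 = 465 min
Minus break: 465 - 45 = 420 min
= 7h 0m

7h 0m (420 minutes)


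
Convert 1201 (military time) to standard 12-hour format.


Hour: 12
12 → 12 PM (noon)

12:01 PM


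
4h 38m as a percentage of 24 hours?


Total minutes: 4×60 + 38 = 278
Day = 24×60 = 1440 minutes
Fraction = 278/1440 ≈ 0.1931
As a percentage: 278/1440 × 100 ≈ 19.31%

0.1931 (19.31%)


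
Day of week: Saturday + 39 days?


Start: Saturday (index 5)
(5 + 39) mod 7
= 44 mod 7
= 2
Index 2 → Wednesday

Wednesday


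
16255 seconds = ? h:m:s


4h 30m 55s

Hours: 16255 ÷ 3600 = 4 remainder 1855
Minutes: 1855 ÷ 60 = 30 remainder 55
Seconds: 55


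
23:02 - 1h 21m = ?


21:41

Start: 1382 minutes from midnight
Subtract: 81 minutes
Remaining: 1382 - 81 = 1301
Hours: 21, Minutes: 41


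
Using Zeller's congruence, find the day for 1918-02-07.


Zeller's congruence:
q=7, m=14, k=17, j=19
h = (7 + ⌊13×15/5⌋ + 17 + ⌊17/4⌋ + ⌊19/4⌋ - 2×19) mod 7
= (7 + 39 + 17 + 4 + 4 - 38) mod 7
= 33 mod 7 = 5
h=5 → Thursday

Thursday


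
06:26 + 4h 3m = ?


Start: 386 minutes from midnight
Add: 243 minutes
Total: 629 minutes
Hours: 629 ÷ 60 = 10 remainder 29

10:29


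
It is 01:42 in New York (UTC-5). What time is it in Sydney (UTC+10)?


16:42

Time difference = UTC+10 - UTC-5 = +15 hours
New hour = (1 + 15) mod 24
= 16 mod 24 = 16
Minutes unchanged → 16:42


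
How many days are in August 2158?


31 days

Month: August (month 8)
August has 31 days


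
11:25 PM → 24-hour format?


23:25

Input: 11:25 PM
PM: 11 + 12 = 23


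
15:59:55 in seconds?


Hours: 15 × 3600 = 54000
Minutes: 59 × 60 = 3540
Seconds: 55
Total = 54000 + 3540 + 55 = 57595

57595 seconds


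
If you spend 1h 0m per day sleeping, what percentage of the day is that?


Time: 60 minutes
Day: 1440 minutes
Percentage = (60/1440) × 100 ≈ 4.2%

4.2%


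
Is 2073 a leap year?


No

Rules: divisible by 4 AND (not by 100 OR by 400)
2073 ÷ 4 = 518 remainder 1 → not divisible by 4
Not divisible by 4 → not a leap year


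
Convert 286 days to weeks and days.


40 weeks 6 days

Weeks: 286 ÷ 7 = 40 remainder 6


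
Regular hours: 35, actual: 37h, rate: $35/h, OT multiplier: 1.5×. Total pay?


$1330.00

Regular: 35h × $35 = $1225.00
Overtime: 37 - 35 = 2h
OT pay: 2h × $35 × 1.5 = $105.00
Total = $1225.00 + $105.00 = $1330.00


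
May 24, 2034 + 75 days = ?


Start: May 24, 2034
Add 75 days
May 24 → June 1: 31 - 24 + 1 = 8 days (75 - 8 = 67 left)
June 1 → July 1: 30 - 1 + 1 = 30 days (67 - 30 = 37 left)
July 1 → August 1: 31 - 1 + 1 = 31 days (37 - 31 = 6 left)
August 1 + 6 = August 7, 2034

August 7, 2034


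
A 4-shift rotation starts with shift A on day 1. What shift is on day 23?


Shift C

Shifts: A, B, C, D
Start: A (index 0)
Day 23: (0 + 23 - 1) mod 4
= 22 mod 4
= 2
Index 2 → shift C
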